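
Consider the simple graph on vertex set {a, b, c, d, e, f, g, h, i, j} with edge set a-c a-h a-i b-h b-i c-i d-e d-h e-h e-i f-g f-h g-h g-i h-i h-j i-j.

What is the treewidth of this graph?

A width-2 tree decomposition is:
Bags: B1 = {g, h, i}  B2 = {h, i, j}  B3 = {a, h, i}  B4 = {b, h, i}  B5 = {e, h, i}  B6 = {a, c, i}  B7 = {d, e, h}  B8 = {f, g, h}
Tree: B1–B2, B2–B3, B2–B4, B2–B5, B3–B6, B5–B7, B1–B8
Each bag holds 3 vertices, so the decomposition has width 2, which upper-bounds the treewidth. For the lower bound, the 3 vertices {d, e, h} are pairwise adjacent, and any tree decomposition puts a clique entirely inside one bag — forcing width ≥ 2. The upper and lower bounds meet at 2, so that is the treewidth.

2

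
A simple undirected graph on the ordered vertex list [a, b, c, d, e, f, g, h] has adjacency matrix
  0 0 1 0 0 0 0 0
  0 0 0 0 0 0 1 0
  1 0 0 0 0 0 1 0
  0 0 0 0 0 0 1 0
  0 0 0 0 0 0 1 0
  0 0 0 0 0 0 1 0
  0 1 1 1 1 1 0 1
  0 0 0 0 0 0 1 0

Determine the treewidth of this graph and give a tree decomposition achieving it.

Treewidth 1.
One such decomposition:
Bags: B1 = {d, g}  B2 = {g, h}  B3 = {c, g}  B4 = {a, c}  B5 = {e, g}  B6 = {b, g}  B7 = {f, g}
Tree: B1–B2, B1–B3, B3–B4, B2–B5, B3–B6, B1–B7

Every bag has size at most 2, so the width is 2 − 1 = 1 and tw(G) ≤ 1. Since G has at least one edge (e.g. d–g), it is not an edgeless graph, so tw(G) ≥ 1. Therefore the treewidth is 1.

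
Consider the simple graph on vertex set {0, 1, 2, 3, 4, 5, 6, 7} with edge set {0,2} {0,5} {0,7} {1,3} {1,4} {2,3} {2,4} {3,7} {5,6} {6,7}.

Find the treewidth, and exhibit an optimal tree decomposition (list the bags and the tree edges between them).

Treewidth 2.
Bags: B1 = {1, 2, 4}  B2 = {1, 2, 3}  B3 = {0, 2, 3}  B4 = {0, 3, 7}  B5 = {0, 5, 7}  B6 = {5, 6, 7}
Tree: B1–B2, B2–B3, B3–B4, B4–B5, B5–B6

Each bag holds 3 vertices, so the decomposition has width 2, which upper-bounds the treewidth. Since 4–1–3–2–4 is a cycle in G, G is not acyclic. Forests are exactly the graphs of treewidth ≤ 1, so tw(G) ≥ 2. Combining the bounds, tw(G) = 2.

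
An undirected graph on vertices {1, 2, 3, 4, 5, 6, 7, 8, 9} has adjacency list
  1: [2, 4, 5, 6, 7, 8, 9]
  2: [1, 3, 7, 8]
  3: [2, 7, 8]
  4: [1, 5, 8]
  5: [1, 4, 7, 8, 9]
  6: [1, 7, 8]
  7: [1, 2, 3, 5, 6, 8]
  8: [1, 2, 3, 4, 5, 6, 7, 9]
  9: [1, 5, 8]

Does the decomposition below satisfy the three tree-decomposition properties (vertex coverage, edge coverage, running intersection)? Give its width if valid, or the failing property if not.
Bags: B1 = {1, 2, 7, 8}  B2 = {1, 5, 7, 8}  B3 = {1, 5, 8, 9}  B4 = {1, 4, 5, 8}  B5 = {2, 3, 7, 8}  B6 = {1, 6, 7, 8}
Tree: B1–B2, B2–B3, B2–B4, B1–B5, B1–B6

Every vertex of G appears in some bag (union = {1, 2, 3, 4, 5, 6, 7, 8, 9}); every edge is covered by a bag; and for each vertex v the set of bags containing v is connected in the bag tree. The decomposition is therefore valid. The largest bag has 4 vertices, so the width is 3.

Yes; width 3.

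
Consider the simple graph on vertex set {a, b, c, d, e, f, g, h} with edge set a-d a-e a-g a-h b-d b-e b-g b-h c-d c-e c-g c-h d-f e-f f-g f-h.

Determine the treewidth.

4

A width-4 tree decomposition is:
Bags: B1 = {a, b, c, f, g}  B2 = {a, b, c, f, h}  B3 = {a, b, c, e, f}  B4 = {a, b, c, d, f}
Tree: B1–B2, B2–B3, B3–B4
The largest bag has 5 vertices, giving width 4; this decomposition certifies tw(G) ≤ 4. For the lower bound: the 5 vertex sets {c,g}, {a,h}, {b,e}, {f}, {d} are disjoint, each induces a connected subgraph, and every pair is joined by at least one edge of G. Contracting each set to a single vertex therefore yields K_{5} as a minor, and since treewidth is minor-monotone, tw(G) ≥ tw(K_{5}) = 4. The upper and lower bounds meet at 4, so that is the treewidth.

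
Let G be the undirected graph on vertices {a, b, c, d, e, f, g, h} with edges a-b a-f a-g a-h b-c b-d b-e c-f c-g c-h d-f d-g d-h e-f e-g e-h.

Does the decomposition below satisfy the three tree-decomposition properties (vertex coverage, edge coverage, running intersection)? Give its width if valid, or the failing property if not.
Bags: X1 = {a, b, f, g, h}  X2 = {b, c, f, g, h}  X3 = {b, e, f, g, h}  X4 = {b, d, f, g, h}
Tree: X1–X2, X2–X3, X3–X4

Yes; width 4.

Vertex coverage: the bags together contain {a, b, c, d, e, f, g, h}, the full vertex set. Edge coverage: each edge of G has both endpoints in at least one bag. Running intersection: for every vertex, the bags containing it form a connected subtree. All three properties hold, so this is a valid tree decomposition of width max|bag| − 1 = 4, and hence tw(G) ≤ 4.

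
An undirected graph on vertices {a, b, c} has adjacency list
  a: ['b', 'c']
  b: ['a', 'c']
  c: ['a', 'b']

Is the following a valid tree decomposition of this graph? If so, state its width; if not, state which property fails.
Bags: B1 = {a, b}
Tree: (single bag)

No — vertex c appears in no bag.

A tree decomposition must satisfy three properties: every vertex lies in some bag; for every edge, both endpoints lie together in some bag; and for every vertex, the bags containing it form a connected subtree. Here vertex c appears in no bag, so the decomposition is invalid.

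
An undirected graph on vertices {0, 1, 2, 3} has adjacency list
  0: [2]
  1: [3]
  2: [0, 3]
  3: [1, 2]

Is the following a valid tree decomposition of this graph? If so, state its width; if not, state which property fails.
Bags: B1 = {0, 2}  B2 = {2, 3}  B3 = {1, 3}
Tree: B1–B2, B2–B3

Every vertex of G appears in some bag (union = {0, 1, 2, 3}); every edge is covered by a bag; and for each vertex v the set of bags containing v is connected in the bag tree. The decomposition is therefore valid. The largest bag has 2 vertices, so the width is 1.

Yes; width 1.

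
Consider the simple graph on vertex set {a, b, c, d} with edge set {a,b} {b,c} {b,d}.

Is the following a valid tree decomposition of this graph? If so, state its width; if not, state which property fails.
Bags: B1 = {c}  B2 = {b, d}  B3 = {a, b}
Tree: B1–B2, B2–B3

No — edge (b,c) lies in no bag.

A tree decomposition must satisfy three properties: every vertex lies in some bag; for every edge, both endpoints lie together in some bag; and for every vertex, the bags containing it form a connected subtree. Here edge (b,c) lies in no bag, so the decomposition is invalid.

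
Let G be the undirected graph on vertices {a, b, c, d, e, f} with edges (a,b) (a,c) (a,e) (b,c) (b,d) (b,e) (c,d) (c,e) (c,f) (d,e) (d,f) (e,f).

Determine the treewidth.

3

A width-3 tree decomposition is:
Bags: B1 = {c, d, e, f}  B2 = {b, c, d, e}  B3 = {a, b, c, e}
Tree: B1–B2, B2–B3
The largest bag has 4 vertices, giving width 3; this decomposition certifies tw(G) ≤ 3. For the lower bound, the 4 vertices {c, d, e, f} are pairwise adjacent, and any tree decomposition puts a clique entirely inside one bag — forcing width ≥ 3. The upper and lower bounds meet at 3, so that is the treewidth.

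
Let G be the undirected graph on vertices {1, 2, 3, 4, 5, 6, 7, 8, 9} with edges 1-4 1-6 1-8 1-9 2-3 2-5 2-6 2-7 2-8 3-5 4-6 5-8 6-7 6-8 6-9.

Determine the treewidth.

A width-2 tree decomposition is:
Bags: B1 = {2, 6, 8}  B2 = {2, 5, 8}  B3 = {2, 6, 7}  B4 = {2, 3, 5}  B5 = {1, 6, 8}  B6 = {1, 4, 6}  B7 = {1, 6, 9}
Tree: B1–B2, B1–B3, B2–B4, B1–B5, B5–B6, B6–B7
Every bag has size at most 3, so the width is 3 − 1 = 2 and tw(G) ≤ 2. Conversely, {2, 3, 5} is a clique of size 3, and the vertices of any clique must share a bag in every tree decomposition; so some bag has ≥ 3 vertices and tw(G) ≥ 2. Combining the bounds, tw(G) = 2.

2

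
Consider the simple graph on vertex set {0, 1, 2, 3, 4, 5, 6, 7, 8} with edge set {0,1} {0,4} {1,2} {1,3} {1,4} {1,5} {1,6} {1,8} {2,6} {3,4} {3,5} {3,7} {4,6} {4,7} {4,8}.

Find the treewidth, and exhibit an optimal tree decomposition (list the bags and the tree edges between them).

Each bag holds 3 vertices, so the decomposition has width 2, which upper-bounds the treewidth. Conversely, {1, 2, 6} is a clique of size 3, and the vertices of any clique must share a bag in every tree decomposition; so some bag has ≥ 3 vertices and tw(G) ≥ 2. Hence tw(G) = 2 exactly.

Treewidth 2.
One such decomposition:
Bags: B1 = {1, 3, 4}  B2 = {1, 4, 6}  B3 = {1, 2, 6}  B4 = {0, 1, 4}  B5 = {1, 3, 5}  B6 = {1, 4, 8}  B7 = {3, 4, 7}
Tree: B1–B2, B2–B3, B1–B4, B1–B5, B2–B6, B1–B7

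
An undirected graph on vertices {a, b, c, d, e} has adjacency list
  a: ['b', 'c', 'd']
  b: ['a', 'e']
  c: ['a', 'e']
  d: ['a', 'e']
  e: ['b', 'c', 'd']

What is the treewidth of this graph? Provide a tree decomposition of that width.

Treewidth 2.
Bags: B1 = {a, b, e}  B2 = {a, d, e}  B3 = {a, c, e}
Tree: B1–B2, B2–B3

Each bag holds 3 vertices, so the decomposition has width 2, which upper-bounds the treewidth. Since b–a–d–e–b is a cycle in G, G is not acyclic. Forests are exactly the graphs of treewidth ≤ 1, so tw(G) ≥ 2. The upper and lower bounds meet at 2, so that is the treewidth.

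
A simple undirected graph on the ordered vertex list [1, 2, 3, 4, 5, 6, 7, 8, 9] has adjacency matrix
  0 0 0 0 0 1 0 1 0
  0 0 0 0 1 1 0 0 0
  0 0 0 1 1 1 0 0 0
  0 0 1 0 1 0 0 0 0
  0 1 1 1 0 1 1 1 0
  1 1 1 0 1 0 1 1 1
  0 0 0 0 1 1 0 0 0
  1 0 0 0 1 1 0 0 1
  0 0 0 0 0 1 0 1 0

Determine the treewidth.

A width-2 tree decomposition is:
Bags: B1 = {5, 6, 8}  B2 = {6, 8, 9}  B3 = {2, 5, 6}  B4 = {1, 6, 8}  B5 = {3, 5, 6}  B6 = {3, 4, 5}  B7 = {5, 6, 7}
Tree: B1–B2, B1–B3, B1–B4, B3–B5, B5–B6, B1–B7
Each bag holds 3 vertices, so the decomposition has width 2, which upper-bounds the treewidth. On the other hand G contains the 3-clique {3, 4, 5}. A clique must lie in a single bag of any decomposition, so no decomposition can have width below 2. Combining the bounds, tw(G) = 2.

2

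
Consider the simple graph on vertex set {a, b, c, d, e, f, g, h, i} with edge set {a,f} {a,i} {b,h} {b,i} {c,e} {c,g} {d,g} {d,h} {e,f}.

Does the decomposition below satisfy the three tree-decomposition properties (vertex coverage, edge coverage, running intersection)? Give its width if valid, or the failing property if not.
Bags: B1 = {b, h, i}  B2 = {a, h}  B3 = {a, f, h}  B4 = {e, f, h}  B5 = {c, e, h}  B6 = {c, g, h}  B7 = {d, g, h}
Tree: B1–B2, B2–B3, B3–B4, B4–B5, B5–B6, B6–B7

No — edge (i,a) lies in no bag.

A tree decomposition must satisfy three properties: every vertex lies in some bag; for every edge, both endpoints lie together in some bag; and for every vertex, the bags containing it form a connected subtree. Here edge (i,a) lies in no bag, so the decomposition is invalid.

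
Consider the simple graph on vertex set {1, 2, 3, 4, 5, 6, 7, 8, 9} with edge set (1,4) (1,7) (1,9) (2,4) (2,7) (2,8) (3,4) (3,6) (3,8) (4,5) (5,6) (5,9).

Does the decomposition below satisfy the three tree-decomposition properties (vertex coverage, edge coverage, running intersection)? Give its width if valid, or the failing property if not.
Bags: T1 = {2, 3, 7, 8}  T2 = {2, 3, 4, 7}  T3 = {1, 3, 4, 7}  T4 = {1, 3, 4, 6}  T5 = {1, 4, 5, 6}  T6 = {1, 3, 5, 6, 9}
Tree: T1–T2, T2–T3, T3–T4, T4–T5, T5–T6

No — bags containing vertex 3 are not connected in the tree.

A tree decomposition must satisfy three properties: every vertex lies in some bag; for every edge, both endpoints lie together in some bag; and for every vertex, the bags containing it form a connected subtree. Here bags containing vertex 3 are not connected in the tree, so the decomposition is invalid.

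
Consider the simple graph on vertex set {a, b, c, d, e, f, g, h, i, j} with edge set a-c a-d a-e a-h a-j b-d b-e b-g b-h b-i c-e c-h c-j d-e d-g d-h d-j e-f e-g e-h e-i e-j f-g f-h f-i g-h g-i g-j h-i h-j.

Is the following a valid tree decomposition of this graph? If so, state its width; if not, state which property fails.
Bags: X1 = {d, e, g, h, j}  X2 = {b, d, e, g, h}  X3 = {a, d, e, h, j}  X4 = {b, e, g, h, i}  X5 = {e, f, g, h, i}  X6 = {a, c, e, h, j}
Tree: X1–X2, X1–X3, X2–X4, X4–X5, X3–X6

Every vertex of G appears in some bag (union = {a, b, c, d, e, f, g, h, i, j}); every edge is covered by a bag; and for each vertex v the set of bags containing v is connected in the bag tree. The decomposition is therefore valid. The largest bag has 5 vertices, so the width is 4.

Yes; width 4.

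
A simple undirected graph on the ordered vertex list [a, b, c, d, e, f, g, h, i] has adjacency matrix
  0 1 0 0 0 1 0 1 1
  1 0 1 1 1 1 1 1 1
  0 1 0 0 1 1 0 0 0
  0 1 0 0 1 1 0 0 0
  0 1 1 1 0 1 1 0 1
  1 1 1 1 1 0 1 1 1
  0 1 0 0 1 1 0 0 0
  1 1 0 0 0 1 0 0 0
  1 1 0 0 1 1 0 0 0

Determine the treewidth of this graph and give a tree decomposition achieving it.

Treewidth 3.
One such decomposition:
Bags: B1 = {b, e, f, g}  B2 = {b, d, e, f}  B3 = {b, e, f, i}  B4 = {a, b, f, i}  B5 = {b, c, e, f}  B6 = {a, b, f, h}
Tree: B1–B2, B2–B3, B3–B4, B2–B5, B4–B6

The largest bag has 4 vertices, giving width 3; this decomposition certifies tw(G) ≤ 3. Conversely, {b, d, e, f} is a clique of size 4, and the vertices of any clique must share a bag in every tree decomposition; so some bag has ≥ 4 vertices and tw(G) ≥ 3. The upper and lower bounds meet at 3, so that is the treewidth.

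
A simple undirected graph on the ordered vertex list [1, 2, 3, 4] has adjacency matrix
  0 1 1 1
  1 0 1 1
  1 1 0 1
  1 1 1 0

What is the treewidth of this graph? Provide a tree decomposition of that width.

With just one bag of size 4, the width is 4 − 1 = 3, so tw(G) ≤ 3. Conversely, {1, 2, 3, 4} is a clique of size 4, and the vertices of any clique must share a bag in every tree decomposition; so some bag has ≥ 4 vertices and tw(G) ≥ 3. Combining the bounds, tw(G) = 3.

Treewidth 3.
One such decomposition:
Bags: B1 = {1, 2, 3, 4}
Tree: (single bag)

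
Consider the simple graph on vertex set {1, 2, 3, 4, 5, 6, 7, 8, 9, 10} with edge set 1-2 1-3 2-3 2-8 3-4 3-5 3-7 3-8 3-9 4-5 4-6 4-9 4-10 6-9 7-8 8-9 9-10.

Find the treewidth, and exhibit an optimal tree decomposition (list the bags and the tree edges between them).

Treewidth 2.
One optimal decomposition is:
Bags: B1 = {3, 8, 9}  B2 = {3, 4, 9}  B3 = {2, 3, 8}  B4 = {3, 7, 8}  B5 = {4, 6, 9}  B6 = {4, 9, 10}  B7 = {3, 4, 5}  B8 = {1, 2, 3}
Tree: B1–B2, B1–B3, B3–B4, B2–B5, B5–B6, B2–B7, B3–B8

The largest bag has 3 vertices, giving width 2; this decomposition certifies tw(G) ≤ 2. On the other hand G contains the 3-clique {4, 9, 10}. A clique must lie in a single bag of any decomposition, so no decomposition can have width below 2. Combining the bounds, tw(G) = 2.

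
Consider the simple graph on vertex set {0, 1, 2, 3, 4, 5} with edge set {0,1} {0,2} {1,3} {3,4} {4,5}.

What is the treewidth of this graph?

1

A width-1 tree decomposition is:
Bags: B1 = {4, 5}  B2 = {3, 4}  B3 = {1, 3}  B4 = {0, 1}  B5 = {0, 2}
Tree: B1–B2, B2–B3, B3–B4, B4–B5
The largest bag has 2 vertices, giving width 1; this decomposition certifies tw(G) ≤ 1. Any graph with an edge has treewidth ≥ 1, and G has the edge 5–4. The upper and lower bounds meet at 1, so that is the treewidth.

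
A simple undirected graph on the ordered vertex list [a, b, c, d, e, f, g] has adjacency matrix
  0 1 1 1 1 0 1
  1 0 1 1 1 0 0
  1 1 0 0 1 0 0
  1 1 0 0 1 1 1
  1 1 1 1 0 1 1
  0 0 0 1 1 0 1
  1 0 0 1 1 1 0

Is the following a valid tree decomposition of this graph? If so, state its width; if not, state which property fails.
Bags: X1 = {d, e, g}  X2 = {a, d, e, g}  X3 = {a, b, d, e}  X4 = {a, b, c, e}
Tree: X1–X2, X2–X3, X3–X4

A tree decomposition must satisfy three properties: every vertex lies in some bag; for every edge, both endpoints lie together in some bag; and for every vertex, the bags containing it form a connected subtree. Here vertex f appears in no bag, so the decomposition is invalid.

No — vertex f appears in no bag.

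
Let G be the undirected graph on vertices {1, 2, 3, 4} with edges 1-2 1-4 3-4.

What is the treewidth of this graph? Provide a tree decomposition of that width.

Treewidth 1.
One such decomposition:
Bags: B1 = {1, 2}  B2 = {1, 4}  B3 = {3, 4}
Tree: B1–B2, B2–B3

Every bag has size at most 2, so the width is 2 − 1 = 1 and tw(G) ≤ 1. Any graph with an edge has treewidth ≥ 1, and G has the edge 2–1. Combining the bounds, tw(G) = 1.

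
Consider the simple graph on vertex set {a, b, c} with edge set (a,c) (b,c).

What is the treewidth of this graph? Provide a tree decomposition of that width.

Treewidth 1.
Bags: B1 = {b, c}  B2 = {a, c}
Tree: B1–B2

Each bag holds 2 vertices, so the decomposition has width 1, which upper-bounds the treewidth. G has an edge, so its treewidth is at least 1. The upper and lower bounds meet at 1, so that is the treewidth.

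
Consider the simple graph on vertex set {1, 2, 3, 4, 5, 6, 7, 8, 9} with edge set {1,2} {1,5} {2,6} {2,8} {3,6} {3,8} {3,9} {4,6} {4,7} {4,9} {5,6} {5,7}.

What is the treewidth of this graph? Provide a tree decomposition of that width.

Treewidth 3.
Bags: B1 = {1, 2, 5, 7}  B2 = {2, 5, 6, 7}  B3 = {2, 4, 6, 7}  B4 = {2, 4, 6, 8}  B5 = {3, 4, 6, 8}  B6 = {3, 4, 8, 9}
Tree: B1–B2, B2–B3, B3–B4, B4–B5, B5–B6

The largest bag has 4 vertices, giving width 3; this decomposition certifies tw(G) ≤ 3. For the lower bound: the 4 vertex sets {1,5,7}, {2}, {6}, {3,4,8,9} are disjoint, each induces a connected subgraph, and every pair is joined by at least one edge of G. Contracting each set to a single vertex therefore yields K_{4} as a minor, and since treewidth is minor-monotone, tw(G) ≥ tw(K_{4}) = 3. Therefore the treewidth is 3.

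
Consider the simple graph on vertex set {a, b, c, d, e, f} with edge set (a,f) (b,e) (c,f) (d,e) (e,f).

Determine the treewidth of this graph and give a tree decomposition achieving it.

Treewidth 1.
Bags: B1 = {c, f}  B2 = {a, f}  B3 = {e, f}  B4 = {d, e}  B5 = {b, e}
Tree: B1–B2, B1–B3, B3–B4, B3–B5

Each bag holds 2 vertices, so the decomposition has width 1, which upper-bounds the treewidth. Any graph with an edge has treewidth ≥ 1, and G has the edge f–c. Hence tw(G) = 1 exactly.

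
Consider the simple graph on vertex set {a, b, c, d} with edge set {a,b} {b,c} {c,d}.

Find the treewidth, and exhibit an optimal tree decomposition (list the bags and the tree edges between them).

Every bag has size at most 2, so the width is 2 − 1 = 1 and tw(G) ≤ 1. Any graph with an edge has treewidth ≥ 1, and G has the edge b–a. Hence tw(G) = 1 exactly.

Treewidth 1.
One such decomposition:
Bags: B1 = {a, b}  B2 = {b, c}  B3 = {c, d}
Tree: B1–B2, B2–B3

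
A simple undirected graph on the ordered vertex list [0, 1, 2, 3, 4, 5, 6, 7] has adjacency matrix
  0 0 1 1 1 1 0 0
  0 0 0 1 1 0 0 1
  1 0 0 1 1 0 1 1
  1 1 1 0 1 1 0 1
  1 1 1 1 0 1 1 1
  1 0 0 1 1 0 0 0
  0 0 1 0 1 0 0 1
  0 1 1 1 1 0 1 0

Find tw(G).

A width-3 tree decomposition is:
Bags: B1 = {0, 2, 3, 4}  B2 = {2, 3, 4, 7}  B3 = {0, 3, 4, 5}  B4 = {1, 3, 4, 7}  B5 = {2, 4, 6, 7}
Tree: B1–B2, B1–B3, B2–B4, B2–B5
The largest bag has 4 vertices, giving width 3; this decomposition certifies tw(G) ≤ 3. For the lower bound, the 4 vertices {0, 2, 3, 4} are pairwise adjacent, and any tree decomposition puts a clique entirely inside one bag — forcing width ≥ 3. Therefore the treewidth is 3.

3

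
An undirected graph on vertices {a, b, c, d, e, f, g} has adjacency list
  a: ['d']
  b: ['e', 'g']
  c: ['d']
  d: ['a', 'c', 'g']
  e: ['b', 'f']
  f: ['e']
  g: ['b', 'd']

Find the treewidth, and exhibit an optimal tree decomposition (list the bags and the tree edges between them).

Treewidth 1.
One optimal decomposition is:
Bags: B1 = {b, e}  B2 = {b, g}  B3 = {d, g}  B4 = {a, d}  B5 = {e, f}  B6 = {c, d}
Tree: B1–B2, B2–B3, B3–B4, B1–B5, B4–B6

Each bag holds 2 vertices, so the decomposition has width 1, which upper-bounds the treewidth. Any graph with an edge has treewidth ≥ 1, and G has the edge b–e. The upper and lower bounds meet at 1, so that is the treewidth.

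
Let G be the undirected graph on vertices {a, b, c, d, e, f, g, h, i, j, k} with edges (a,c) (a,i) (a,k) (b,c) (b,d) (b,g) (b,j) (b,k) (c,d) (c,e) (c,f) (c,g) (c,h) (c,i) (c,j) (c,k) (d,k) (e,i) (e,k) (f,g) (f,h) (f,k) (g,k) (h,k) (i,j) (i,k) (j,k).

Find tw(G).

3

A width-3 tree decomposition is:
Bags: B1 = {b, c, d, k}  B2 = {b, c, g, k}  B3 = {b, c, j, k}  B4 = {c, i, j, k}  B5 = {c, e, i, k}  B6 = {a, c, i, k}  B7 = {c, f, g, k}  B8 = {c, f, h, k}
Tree: B1–B2, B1–B3, B3–B4, B4–B5, B4–B6, B2–B7, B7–B8
Every bag has size at most 4, so the width is 4 − 1 = 3 and tw(G) ≤ 3. For the lower bound, the 4 vertices {c, f, g, k} are pairwise adjacent, and any tree decomposition puts a clique entirely inside one bag — forcing width ≥ 3. Combining the bounds, tw(G) = 3.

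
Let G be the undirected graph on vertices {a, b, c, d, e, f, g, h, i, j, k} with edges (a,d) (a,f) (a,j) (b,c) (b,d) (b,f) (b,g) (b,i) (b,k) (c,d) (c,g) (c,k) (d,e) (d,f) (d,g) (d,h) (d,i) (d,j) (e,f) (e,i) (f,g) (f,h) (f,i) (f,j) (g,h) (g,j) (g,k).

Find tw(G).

3

A width-3 tree decomposition is:
Bags: B1 = {b, d, f, g}  B2 = {d, f, g, j}  B3 = {b, d, f, i}  B4 = {d, e, f, i}  B5 = {b, c, d, g}  B6 = {b, c, g, k}  B7 = {a, d, f, j}  B8 = {d, f, g, h}
Tree: B1–B2, B1–B3, B3–B4, B1–B5, B5–B6, B2–B7, B1–B8
Every bag has size at most 4, so the width is 4 − 1 = 3 and tw(G) ≤ 3. On the other hand G contains the 4-clique {b, c, d, g}. A clique must lie in a single bag of any decomposition, so no decomposition can have width below 3. Hence tw(G) = 3 exactly.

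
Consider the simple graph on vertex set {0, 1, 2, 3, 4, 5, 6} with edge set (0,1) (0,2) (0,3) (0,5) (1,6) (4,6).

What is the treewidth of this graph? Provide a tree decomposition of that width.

Every bag has size at most 2, so the width is 2 − 1 = 1 and tw(G) ≤ 1. Since G has at least one edge (e.g. 1–0), it is not an edgeless graph, so tw(G) ≥ 1. Therefore the treewidth is 1.

Treewidth 1.
Bags: B1 = {0, 1}  B2 = {1, 6}  B3 = {4, 6}  B4 = {0, 2}  B5 = {0, 3}  B6 = {0, 5}
Tree: B1–B2, B2–B3, B1–B4, B4–B5, B1–B6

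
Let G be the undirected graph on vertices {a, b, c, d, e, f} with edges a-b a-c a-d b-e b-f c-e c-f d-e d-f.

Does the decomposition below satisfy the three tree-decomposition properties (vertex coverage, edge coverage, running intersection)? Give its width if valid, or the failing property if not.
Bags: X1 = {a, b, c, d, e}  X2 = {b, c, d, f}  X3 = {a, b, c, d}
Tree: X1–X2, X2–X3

A tree decomposition must satisfy three properties: every vertex lies in some bag; for every edge, both endpoints lie together in some bag; and for every vertex, the bags containing it form a connected subtree. Here bags containing vertex a are not connected in the tree, so the decomposition is invalid.

No — bags containing vertex a are not connected in the tree.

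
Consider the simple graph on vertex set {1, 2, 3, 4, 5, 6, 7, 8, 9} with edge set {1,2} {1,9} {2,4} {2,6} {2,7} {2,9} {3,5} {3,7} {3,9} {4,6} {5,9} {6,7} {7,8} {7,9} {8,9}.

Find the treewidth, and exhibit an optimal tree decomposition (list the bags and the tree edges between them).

Treewidth 2.
Bags: B1 = {2, 6, 7}  B2 = {2, 7, 9}  B3 = {1, 2, 9}  B4 = {3, 7, 9}  B5 = {3, 5, 9}  B6 = {7, 8, 9}  B7 = {2, 4, 6}
Tree: B1–B2, B2–B3, B2–B4, B4–B5, B2–B6, B1–B7

The largest bag has 3 vertices, giving width 2; this decomposition certifies tw(G) ≤ 2. For the lower bound, the 3 vertices {1, 2, 9} are pairwise adjacent, and any tree decomposition puts a clique entirely inside one bag — forcing width ≥ 2. The upper and lower bounds meet at 2, so that is the treewidth.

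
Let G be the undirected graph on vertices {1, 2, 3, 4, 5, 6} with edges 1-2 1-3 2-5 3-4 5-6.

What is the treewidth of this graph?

1

A width-1 tree decomposition is:
Bags: B1 = {3, 4}  B2 = {1, 3}  B3 = {1, 2}  B4 = {2, 5}  B5 = {5, 6}
Tree: B1–B2, B2–B3, B3–B4, B4–B5
Each bag holds 2 vertices, so the decomposition has width 1, which upper-bounds the treewidth. Any graph with an edge has treewidth ≥ 1, and G has the edge 4–3. Therefore the treewidth is 1.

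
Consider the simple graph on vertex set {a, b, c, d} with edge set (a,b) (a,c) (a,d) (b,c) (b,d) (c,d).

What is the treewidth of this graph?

A width-3 tree decomposition is:
Bags: B1 = {a, b, c, d}
Tree: (single bag)
With just one bag of size 4, the width is 4 − 1 = 3, so tw(G) ≤ 3. On the other hand G contains the 4-clique {a, b, c, d}. A clique must lie in a single bag of any decomposition, so no decomposition can have width below 3. The upper and lower bounds meet at 3, so that is the treewidth.

3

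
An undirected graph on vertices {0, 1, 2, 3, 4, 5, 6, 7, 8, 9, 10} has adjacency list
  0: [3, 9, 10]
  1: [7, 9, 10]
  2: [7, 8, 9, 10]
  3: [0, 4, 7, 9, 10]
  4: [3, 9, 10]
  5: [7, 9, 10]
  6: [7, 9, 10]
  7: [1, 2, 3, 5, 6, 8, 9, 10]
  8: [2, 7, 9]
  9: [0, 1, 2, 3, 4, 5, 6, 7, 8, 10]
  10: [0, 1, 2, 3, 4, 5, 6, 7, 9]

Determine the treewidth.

3

A width-3 tree decomposition is:
Bags: B1 = {5, 7, 9, 10}  B2 = {3, 7, 9, 10}  B3 = {0, 3, 9, 10}  B4 = {2, 7, 9, 10}  B5 = {3, 4, 9, 10}  B6 = {1, 7, 9, 10}  B7 = {2, 7, 8, 9}  B8 = {6, 7, 9, 10}
Tree: B1–B2, B2–B3, B2–B4, B3–B5, B1–B6, B4–B7, B4–B8
Every bag has size at most 4, so the width is 4 − 1 = 3 and tw(G) ≤ 3. On the other hand G contains the 4-clique {2, 7, 8, 9}. A clique must lie in a single bag of any decomposition, so no decomposition can have width below 3. Hence tw(G) = 3 exactly.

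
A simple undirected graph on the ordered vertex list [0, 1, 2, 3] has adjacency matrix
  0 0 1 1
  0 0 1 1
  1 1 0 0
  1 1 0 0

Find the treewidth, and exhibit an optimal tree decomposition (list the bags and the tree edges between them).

Treewidth 2.
One optimal decomposition is:
Bags: B1 = {1, 2, 3}  B2 = {0, 2, 3}
Tree: B1–B2

Every bag has size at most 3, so the width is 3 − 1 = 2 and tw(G) ≤ 2. The edges 2–1–3–0–2 form a cycle, so G is not a tree and its treewidth is at least 2. Combining the bounds, tw(G) = 2.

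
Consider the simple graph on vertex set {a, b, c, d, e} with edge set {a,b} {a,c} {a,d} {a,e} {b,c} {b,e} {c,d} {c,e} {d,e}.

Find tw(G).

3

A width-3 tree decomposition is:
Bags: B1 = {a, b, c, e}  B2 = {a, c, d, e}
Tree: B1–B2
Each bag holds 4 vertices, so the decomposition has width 3, which upper-bounds the treewidth. Conversely, {a, c, d, e} is a clique of size 4, and the vertices of any clique must share a bag in every tree decomposition; so some bag has ≥ 4 vertices and tw(G) ≥ 3. The upper and lower bounds meet at 3, so that is the treewidth.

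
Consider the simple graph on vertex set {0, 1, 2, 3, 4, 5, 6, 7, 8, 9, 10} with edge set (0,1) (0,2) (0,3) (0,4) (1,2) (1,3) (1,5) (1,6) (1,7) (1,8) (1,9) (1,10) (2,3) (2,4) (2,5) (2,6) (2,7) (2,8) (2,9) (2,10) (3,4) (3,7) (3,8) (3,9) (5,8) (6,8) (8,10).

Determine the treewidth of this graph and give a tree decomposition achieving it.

The largest bag has 4 vertices, giving width 3; this decomposition certifies tw(G) ≤ 3. For the lower bound, the 4 vertices {1, 2, 8, 10} are pairwise adjacent, and any tree decomposition puts a clique entirely inside one bag — forcing width ≥ 3. Therefore the treewidth is 3.

Treewidth 3.
One optimal decomposition is:
Bags: B1 = {1, 2, 3, 8}  B2 = {1, 2, 5, 8}  B3 = {1, 2, 3, 7}  B4 = {1, 2, 6, 8}  B5 = {0, 1, 2, 3}  B6 = {0, 2, 3, 4}  B7 = {1, 2, 3, 9}  B8 = {1, 2, 8, 10}
Tree: B1–B2, B1–B3, B1–B4, B1–B5, B5–B6, B5–B7, B4–B8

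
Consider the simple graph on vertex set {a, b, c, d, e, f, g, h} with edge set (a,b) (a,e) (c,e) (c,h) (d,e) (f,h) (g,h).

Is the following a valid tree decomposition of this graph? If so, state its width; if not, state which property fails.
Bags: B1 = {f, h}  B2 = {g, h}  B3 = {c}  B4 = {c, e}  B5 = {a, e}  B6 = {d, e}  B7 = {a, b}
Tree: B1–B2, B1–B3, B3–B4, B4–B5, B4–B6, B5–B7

A tree decomposition must satisfy three properties: every vertex lies in some bag; for every edge, both endpoints lie together in some bag; and for every vertex, the bags containing it form a connected subtree. Here edge (h,c) lies in no bag, so the decomposition is invalid.

No — edge (h,c) lies in no bag.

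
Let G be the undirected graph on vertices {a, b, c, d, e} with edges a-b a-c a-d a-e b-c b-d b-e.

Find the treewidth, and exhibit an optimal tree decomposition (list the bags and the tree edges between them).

Treewidth 2.
Bags: B1 = {a, b, c}  B2 = {a, b, d}  B3 = {a, b, e}
Tree: B1–B2, B2–B3

Every bag has size at most 3, so the width is 3 − 1 = 2 and tw(G) ≤ 2. For the lower bound, the 3 vertices {a, b, d} are pairwise adjacent, and any tree decomposition puts a clique entirely inside one bag — forcing width ≥ 2. Therefore the treewidth is 2.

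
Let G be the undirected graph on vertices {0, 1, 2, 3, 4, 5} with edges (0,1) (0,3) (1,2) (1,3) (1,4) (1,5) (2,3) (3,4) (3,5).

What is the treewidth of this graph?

2

A width-2 tree decomposition is:
Bags: B1 = {1, 2, 3}  B2 = {1, 3, 5}  B3 = {1, 3, 4}  B4 = {0, 1, 3}
Tree: B1–B2, B1–B3, B2–B4
The largest bag has 3 vertices, giving width 2; this decomposition certifies tw(G) ≤ 2. On the other hand G contains the 3-clique {0, 1, 3}. A clique must lie in a single bag of any decomposition, so no decomposition can have width below 2. Hence tw(G) = 2 exactly.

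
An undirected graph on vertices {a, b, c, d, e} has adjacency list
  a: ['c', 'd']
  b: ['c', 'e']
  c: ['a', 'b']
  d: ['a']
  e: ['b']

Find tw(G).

1

A width-1 tree decomposition is:
Bags: B1 = {b, e}  B2 = {b, c}  B3 = {a, c}  B4 = {a, d}
Tree: B1–B2, B2–B3, B3–B4
The largest bag has 2 vertices, giving width 1; this decomposition certifies tw(G) ≤ 1. G has an edge, so its treewidth is at least 1. Therefore the treewidth is 1.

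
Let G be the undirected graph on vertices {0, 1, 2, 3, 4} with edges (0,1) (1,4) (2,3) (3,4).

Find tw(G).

A width-1 tree decomposition is:
Bags: B1 = {0, 1}  B2 = {1, 4}  B3 = {3, 4}  B4 = {2, 3}
Tree: B1–B2, B2–B3, B3–B4
Each bag holds 2 vertices, so the decomposition has width 1, which upper-bounds the treewidth. Any graph with an edge has treewidth ≥ 1, and G has the edge 0–1. Combining the bounds, tw(G) = 1.

1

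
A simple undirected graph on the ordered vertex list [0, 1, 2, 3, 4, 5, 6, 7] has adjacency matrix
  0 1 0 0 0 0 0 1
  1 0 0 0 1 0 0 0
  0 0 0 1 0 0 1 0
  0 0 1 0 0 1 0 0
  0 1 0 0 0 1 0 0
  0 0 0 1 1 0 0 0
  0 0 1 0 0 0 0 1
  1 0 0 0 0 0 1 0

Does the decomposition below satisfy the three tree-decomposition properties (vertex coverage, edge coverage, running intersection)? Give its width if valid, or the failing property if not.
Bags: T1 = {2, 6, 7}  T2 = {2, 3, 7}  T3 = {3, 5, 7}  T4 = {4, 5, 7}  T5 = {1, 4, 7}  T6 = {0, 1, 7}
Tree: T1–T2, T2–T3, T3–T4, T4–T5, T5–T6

Yes; width 2.

Checking the three conditions: (i) the bags cover all of {0, 1, 2, 3, 4, 5, 6, 7}; (ii) for each edge, some bag contains both endpoints; (iii) the bags containing any fixed vertex form a subtree. All hold, so the decomposition is valid with width 3 − 1 = 2.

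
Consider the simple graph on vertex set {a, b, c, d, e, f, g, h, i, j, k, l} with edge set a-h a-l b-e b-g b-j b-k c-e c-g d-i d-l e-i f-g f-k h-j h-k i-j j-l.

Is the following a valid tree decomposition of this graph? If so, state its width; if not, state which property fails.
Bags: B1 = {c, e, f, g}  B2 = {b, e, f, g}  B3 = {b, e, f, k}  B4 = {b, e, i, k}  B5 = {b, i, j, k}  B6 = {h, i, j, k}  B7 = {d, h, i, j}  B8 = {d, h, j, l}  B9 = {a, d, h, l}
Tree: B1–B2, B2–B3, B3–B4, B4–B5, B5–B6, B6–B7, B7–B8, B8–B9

Yes; width 3.

Vertex coverage: the bags together contain {a, b, c, d, e, f, g, h, i, j, k, l}, the full vertex set. Edge coverage: each edge of G has both endpoints in at least one bag. Running intersection: for every vertex, the bags containing it form a connected subtree. All three properties hold, so this is a valid tree decomposition of width max|bag| − 1 = 3, and hence tw(G) ≤ 3.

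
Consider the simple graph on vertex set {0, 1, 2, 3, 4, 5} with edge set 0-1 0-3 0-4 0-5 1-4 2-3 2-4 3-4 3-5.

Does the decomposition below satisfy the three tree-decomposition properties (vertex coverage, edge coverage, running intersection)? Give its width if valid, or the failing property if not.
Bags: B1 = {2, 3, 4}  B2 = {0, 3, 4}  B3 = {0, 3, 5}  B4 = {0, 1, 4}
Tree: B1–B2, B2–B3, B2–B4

Yes; width 2.

Every vertex of G appears in some bag (union = {0, 1, 2, 3, 4, 5}); every edge is covered by a bag; and for each vertex v the set of bags containing v is connected in the bag tree. The decomposition is therefore valid. The largest bag has 3 vertices, so the width is 2.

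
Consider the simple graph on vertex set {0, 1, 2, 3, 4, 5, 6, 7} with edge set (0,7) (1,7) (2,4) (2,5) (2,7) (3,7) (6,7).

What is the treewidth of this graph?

A width-1 tree decomposition is:
Bags: B1 = {3, 7}  B2 = {2, 7}  B3 = {6, 7}  B4 = {2, 5}  B5 = {0, 7}  B6 = {2, 4}  B7 = {1, 7}
Tree: B1–B2, B2–B3, B2–B4, B1–B5, B2–B6, B5–B7
The largest bag has 2 vertices, giving width 1; this decomposition certifies tw(G) ≤ 1. G has an edge, so its treewidth is at least 1. The upper and lower bounds meet at 1, so that is the treewidth.

1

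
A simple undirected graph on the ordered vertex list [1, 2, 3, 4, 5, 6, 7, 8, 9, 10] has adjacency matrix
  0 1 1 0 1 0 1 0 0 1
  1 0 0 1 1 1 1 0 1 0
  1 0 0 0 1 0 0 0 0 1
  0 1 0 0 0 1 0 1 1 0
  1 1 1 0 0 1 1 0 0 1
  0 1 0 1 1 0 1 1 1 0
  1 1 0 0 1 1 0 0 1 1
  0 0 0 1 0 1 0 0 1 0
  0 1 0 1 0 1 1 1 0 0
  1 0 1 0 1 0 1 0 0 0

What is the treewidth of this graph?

A width-3 tree decomposition is:
Bags: B1 = {2, 6, 7, 9}  B2 = {2, 5, 6, 7}  B3 = {2, 4, 6, 9}  B4 = {4, 6, 8, 9}  B5 = {1, 2, 5, 7}  B6 = {1, 5, 7, 10}  B7 = {1, 3, 5, 10}
Tree: B1–B2, B1–B3, B3–B4, B2–B5, B5–B6, B6–B7
Every bag has size at most 4, so the width is 4 − 1 = 3 and tw(G) ≤ 3. For the lower bound, the 4 vertices {4, 6, 8, 9} are pairwise adjacent, and any tree decomposition puts a clique entirely inside one bag — forcing width ≥ 3. The upper and lower bounds meet at 3, so that is the treewidth.

3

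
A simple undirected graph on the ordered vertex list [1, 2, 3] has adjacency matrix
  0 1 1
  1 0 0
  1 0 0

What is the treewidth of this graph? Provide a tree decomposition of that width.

The largest bag has 2 vertices, giving width 1; this decomposition certifies tw(G) ≤ 1. Any graph with an edge has treewidth ≥ 1, and G has the edge 2–1. Hence tw(G) = 1 exactly.

Treewidth 1.
Bags: B1 = {1, 2}  B2 = {1, 3}
Tree: B1–B2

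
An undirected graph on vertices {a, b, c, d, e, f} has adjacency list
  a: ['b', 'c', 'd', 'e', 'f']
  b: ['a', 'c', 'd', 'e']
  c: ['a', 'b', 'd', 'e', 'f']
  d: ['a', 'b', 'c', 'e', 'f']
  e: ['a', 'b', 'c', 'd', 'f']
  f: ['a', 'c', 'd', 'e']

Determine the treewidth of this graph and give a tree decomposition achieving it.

Each bag holds 5 vertices, so the decomposition has width 4, which upper-bounds the treewidth. Conversely, {a, c, d, e, f} is a clique of size 5, and the vertices of any clique must share a bag in every tree decomposition; so some bag has ≥ 5 vertices and tw(G) ≥ 4. Combining the bounds, tw(G) = 4.

Treewidth 4.
One optimal decomposition is:
Bags: B1 = {a, c, d, e, f}  B2 = {a, b, c, d, e}
Tree: B1–B2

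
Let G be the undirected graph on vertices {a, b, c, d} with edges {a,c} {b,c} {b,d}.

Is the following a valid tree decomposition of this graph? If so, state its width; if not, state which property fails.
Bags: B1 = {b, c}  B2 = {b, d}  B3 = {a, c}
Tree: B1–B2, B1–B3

Yes; width 1.

Every vertex of G appears in some bag (union = {a, b, c, d}); every edge is covered by a bag; and for each vertex v the set of bags containing v is connected in the bag tree. The decomposition is therefore valid. The largest bag has 2 vertices, so the width is 1.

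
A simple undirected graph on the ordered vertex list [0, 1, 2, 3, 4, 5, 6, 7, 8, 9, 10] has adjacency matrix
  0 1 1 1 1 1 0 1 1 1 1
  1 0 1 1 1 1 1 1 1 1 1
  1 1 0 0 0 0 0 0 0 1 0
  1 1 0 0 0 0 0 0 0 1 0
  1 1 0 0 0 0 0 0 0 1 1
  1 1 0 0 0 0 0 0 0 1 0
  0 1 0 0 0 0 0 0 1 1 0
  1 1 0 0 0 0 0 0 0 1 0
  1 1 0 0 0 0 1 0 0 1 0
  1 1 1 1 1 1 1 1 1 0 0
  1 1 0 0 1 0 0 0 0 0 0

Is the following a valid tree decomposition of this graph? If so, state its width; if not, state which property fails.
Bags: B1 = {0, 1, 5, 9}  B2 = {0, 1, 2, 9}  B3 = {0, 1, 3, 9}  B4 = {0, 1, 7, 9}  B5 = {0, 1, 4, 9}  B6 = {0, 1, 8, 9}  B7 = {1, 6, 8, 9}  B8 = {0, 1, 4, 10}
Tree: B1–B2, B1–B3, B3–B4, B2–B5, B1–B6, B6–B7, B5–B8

Yes; width 3.

Every vertex of G appears in some bag (union = {0, 1, 2, 3, 4, 5, 6, 7, 8, 9, 10}); every edge is covered by a bag; and for each vertex v the set of bags containing v is connected in the bag tree. The decomposition is therefore valid. The largest bag has 4 vertices, so the width is 3.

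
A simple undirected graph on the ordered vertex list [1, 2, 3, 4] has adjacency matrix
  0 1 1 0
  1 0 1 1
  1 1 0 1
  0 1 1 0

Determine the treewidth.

A width-2 tree decomposition is:
Bags: B1 = {1, 2, 3}  B2 = {2, 3, 4}
Tree: B1–B2
The largest bag has 3 vertices, giving width 2; this decomposition certifies tw(G) ≤ 2. On the other hand G contains the 3-clique {1, 2, 3}. A clique must lie in a single bag of any decomposition, so no decomposition can have width below 2. Hence tw(G) = 2 exactly.

2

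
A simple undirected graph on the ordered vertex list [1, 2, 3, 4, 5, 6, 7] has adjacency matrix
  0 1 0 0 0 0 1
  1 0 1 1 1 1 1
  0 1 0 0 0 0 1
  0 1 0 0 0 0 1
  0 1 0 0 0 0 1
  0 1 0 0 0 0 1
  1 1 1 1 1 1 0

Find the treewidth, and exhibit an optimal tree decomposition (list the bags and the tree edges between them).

Every bag has size at most 3, so the width is 3 − 1 = 2 and tw(G) ≤ 2. Conversely, {1, 2, 7} is a clique of size 3, and the vertices of any clique must share a bag in every tree decomposition; so some bag has ≥ 3 vertices and tw(G) ≥ 2. Combining the bounds, tw(G) = 2.

Treewidth 2.
One such decomposition:
Bags: B1 = {2, 4, 7}  B2 = {2, 5, 7}  B3 = {2, 3, 7}  B4 = {2, 6, 7}  B5 = {1, 2, 7}
Tree: B1–B2, B1–B3, B1–B4, B4–B5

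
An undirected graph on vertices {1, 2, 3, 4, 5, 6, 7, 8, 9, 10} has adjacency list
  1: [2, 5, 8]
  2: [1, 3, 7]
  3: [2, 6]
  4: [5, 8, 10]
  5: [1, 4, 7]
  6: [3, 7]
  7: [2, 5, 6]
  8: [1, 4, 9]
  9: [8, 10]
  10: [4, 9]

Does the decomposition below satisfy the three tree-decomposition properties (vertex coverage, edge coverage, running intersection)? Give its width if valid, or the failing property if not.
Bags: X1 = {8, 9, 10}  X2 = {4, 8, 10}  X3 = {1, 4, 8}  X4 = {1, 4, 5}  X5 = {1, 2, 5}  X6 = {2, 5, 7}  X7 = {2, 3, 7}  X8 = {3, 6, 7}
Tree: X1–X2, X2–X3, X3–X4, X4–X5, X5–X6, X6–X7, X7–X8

Yes; width 2.

Vertex coverage: the bags together contain {1, 2, 3, 4, 5, 6, 7, 8, 9, 10}, the full vertex set. Edge coverage: each edge of G has both endpoints in at least one bag. Running intersection: for every vertex, the bags containing it form a connected subtree. All three properties hold, so this is a valid tree decomposition of width max|bag| − 1 = 2, and hence tw(G) ≤ 2.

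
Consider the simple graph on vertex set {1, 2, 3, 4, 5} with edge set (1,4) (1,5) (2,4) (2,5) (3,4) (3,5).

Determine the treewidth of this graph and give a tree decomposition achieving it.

Every bag has size at most 3, so the width is 3 − 1 = 2 and tw(G) ≤ 2. The edges 3–4–2–5–3 form a cycle, so G is not a tree and its treewidth is at least 2. Hence tw(G) = 2 exactly.

Treewidth 2.
One such decomposition:
Bags: B1 = {3, 4, 5}  B2 = {2, 4, 5}  B3 = {1, 4, 5}
Tree: B1–B2, B2–B3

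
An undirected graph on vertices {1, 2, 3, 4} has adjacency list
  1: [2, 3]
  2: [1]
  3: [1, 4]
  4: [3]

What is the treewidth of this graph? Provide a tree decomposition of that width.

Treewidth 1.
One such decomposition:
Bags: B1 = {3, 4}  B2 = {1, 3}  B3 = {1, 2}
Tree: B1–B2, B2–B3

Every bag has size at most 2, so the width is 2 − 1 = 1 and tw(G) ≤ 1. G has an edge, so its treewidth is at least 1. Therefore the treewidth is 1.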